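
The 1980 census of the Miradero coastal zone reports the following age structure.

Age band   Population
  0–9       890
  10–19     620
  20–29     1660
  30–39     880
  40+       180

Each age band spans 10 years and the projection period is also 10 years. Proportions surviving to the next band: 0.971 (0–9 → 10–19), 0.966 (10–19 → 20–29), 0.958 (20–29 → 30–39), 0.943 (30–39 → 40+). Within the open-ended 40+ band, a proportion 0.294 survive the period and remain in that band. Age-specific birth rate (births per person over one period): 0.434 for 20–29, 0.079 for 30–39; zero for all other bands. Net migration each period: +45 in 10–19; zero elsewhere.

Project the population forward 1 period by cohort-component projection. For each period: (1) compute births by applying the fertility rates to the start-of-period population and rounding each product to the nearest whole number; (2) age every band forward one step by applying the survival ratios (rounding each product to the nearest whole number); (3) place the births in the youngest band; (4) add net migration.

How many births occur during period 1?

790

Period 1:
Births: 1660 × 0.434 = 720 ; 880 × 0.079 = 70 — total 790
10–19: 890 × 0.971 = 864
20–29: 620 × 0.966 = 599
30–39: 1660 × 0.958 = 1590
40+: 880 × 0.943 + 180 × 0.294 = 830 + 53 = 883
Net migration: 10–19 + 45 → 909
Giving 790 / 909 / 599 / 1590 / 883.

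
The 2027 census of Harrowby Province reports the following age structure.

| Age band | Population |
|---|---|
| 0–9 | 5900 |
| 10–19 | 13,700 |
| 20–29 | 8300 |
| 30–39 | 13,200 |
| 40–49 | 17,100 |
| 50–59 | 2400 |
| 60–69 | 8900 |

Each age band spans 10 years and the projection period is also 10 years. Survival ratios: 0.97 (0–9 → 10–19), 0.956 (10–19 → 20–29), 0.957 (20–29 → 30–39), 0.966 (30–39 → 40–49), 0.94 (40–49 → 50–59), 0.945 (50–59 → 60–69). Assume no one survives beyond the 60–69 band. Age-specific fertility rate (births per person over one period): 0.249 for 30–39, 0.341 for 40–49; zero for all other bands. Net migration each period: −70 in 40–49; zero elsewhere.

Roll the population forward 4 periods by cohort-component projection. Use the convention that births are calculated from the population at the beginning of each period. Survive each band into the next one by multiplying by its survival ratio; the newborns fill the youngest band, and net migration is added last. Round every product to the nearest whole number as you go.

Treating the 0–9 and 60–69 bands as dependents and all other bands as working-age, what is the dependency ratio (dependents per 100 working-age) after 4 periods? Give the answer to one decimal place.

Call the bands 1 to 7, youngest first.
Period 1.
Births: 13200 × 0.249 = 3287 ; 17100 × 0.341 = 5831 → 9118
Band 2: 5900 × 0.97 = 5723
Band 3: 13700 × 0.956 = 13097
Band 4: 8300 × 0.957 = 7943
Band 5: 13200 × 0.966 = 12751
Band 6: 17100 × 0.94 = 16074
Band 7: 2400 × 0.945 = 2268
Net migration: Band 5 − 70 → 12681
→ [9118, 5723, 13097, 7943, 12681, 16074, 2268]
Period 2.
Births: 7943 × 0.249 = 1978 ; 12681 × 0.341 = 4324 → 6302
Band 2: 9118 × 0.97 = 8844
Band 3: 5723 × 0.956 = 5471
Band 4: 13097 × 0.957 = 12534
Band 5: 7943 × 0.966 = 7673
Band 6: 12681 × 0.94 = 11920
Band 7: 16074 × 0.945 = 15190
Net migration: Band 5 − 70 → 7603
→ [6302, 8844, 5471, 12534, 7603, 11920, 15190]
Period 3.
Births: 12534 × 0.249 = 3121 ; 7603 × 0.341 = 2593 → 5714
Band 2: 6302 × 0.97 = 6113
Band 3: 8844 × 0.956 = 8455
Band 4: 5471 × 0.957 = 5236
Band 5: 12534 × 0.966 = 12108
Band 6: 7603 × 0.94 = 7147
Band 7: 11920 × 0.945 = 11264
Net migration: Band 5 − 70 → 12038
→ [5714, 6113, 8455, 5236, 12038, 7147, 11264]
Period 4.
Births: 5236 × 0.249 = 1304 ; 12038 × 0.341 = 4105 → 5409
Band 2: 5714 × 0.97 = 5543
Band 3: 6113 × 0.956 = 5844
Band 4: 8455 × 0.957 = 8091
Band 5: 5236 × 0.966 = 5058
Band 6: 12038 × 0.94 = 11316
Band 7: 7147 × 0.945 = 6754
Net migration: Band 5 − 70 → 4988
→ [5409, 5543, 5844, 8091, 4988, 11316, 6754]
Dependents (band 0–9 + band 60–69) = 5409 + 6754 = 12163; working-age = 35782; ratio = 12163/35782 × 100 = 34.0

34.0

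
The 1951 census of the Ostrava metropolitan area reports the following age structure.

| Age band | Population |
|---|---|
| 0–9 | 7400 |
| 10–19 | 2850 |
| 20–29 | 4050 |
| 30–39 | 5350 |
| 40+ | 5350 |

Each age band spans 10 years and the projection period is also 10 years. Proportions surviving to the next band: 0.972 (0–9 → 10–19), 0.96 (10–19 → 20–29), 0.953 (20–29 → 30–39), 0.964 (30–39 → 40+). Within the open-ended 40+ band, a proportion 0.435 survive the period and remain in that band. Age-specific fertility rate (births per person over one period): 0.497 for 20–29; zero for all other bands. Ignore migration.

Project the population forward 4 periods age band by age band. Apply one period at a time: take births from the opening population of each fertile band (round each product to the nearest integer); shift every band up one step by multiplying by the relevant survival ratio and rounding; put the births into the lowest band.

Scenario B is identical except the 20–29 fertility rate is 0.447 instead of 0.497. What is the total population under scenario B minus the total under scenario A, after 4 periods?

-823

Let band 1 be 0–9 through band 5 = 40+.
After projecting period 1:
Births: 4050 × 0.497 = 2013
Band 2: 7400 × 0.972 = 7193
Band 3: 2850 × 0.96 = 2736
Band 4: 4050 × 0.953 = 3860
Band 5: 5350 × 0.964 + 5350 × 0.435 = 5157 + 2327 = 7484
Giving 2013 / 7193 / 2736 / 3860 / 7484.
After projecting period 2:
Births: 2736 × 0.497 = 1360
Band 2: 2013 × 0.972 = 1957
Band 3: 7193 × 0.96 = 6905
Band 4: 2736 × 0.953 = 2607
Band 5: 3860 × 0.964 + 7484 × 0.435 = 3721 + 3256 = 6977
Giving 1360 / 1957 / 6905 / 2607 / 6977.
After projecting period 3:
Births: 6905 × 0.497 = 3432
Band 2: 1360 × 0.972 = 1322
Band 3: 1957 × 0.96 = 1879
Band 4: 6905 × 0.953 = 6580
Band 5: 2607 × 0.964 + 6977 × 0.435 = 2513 + 3035 = 5548
Giving 3432 / 1322 / 1879 / 6580 / 5548.
After projecting period 4:
Births: 1879 × 0.497 = 934
Band 2: 3432 × 0.972 = 3336
Band 3: 1322 × 0.96 = 1269
Band 4: 1879 × 0.953 = 1791
Band 5: 6580 × 0.964 + 5548 × 0.435 = 6343 + 2413 = 8756
Giving 934 / 3336 / 1269 / 1791 / 8756.
Scenario A total after 4 periods: 16086
Scenario B projection —
After projecting period 1:
Births: 4050 × 0.447 = 1810
Band 2: 7400 × 0.972 = 7193
Band 3: 2850 × 0.96 = 2736
Band 4: 4050 × 0.953 = 3860
Band 5: 5350 × 0.964 + 5350 × 0.435 = 5157 + 2327 = 7484
Giving 1810 / 7193 / 2736 / 3860 / 7484.
After projecting period 2:
Births: 2736 × 0.447 = 1223
Band 2: 1810 × 0.972 = 1759
Band 3: 7193 × 0.96 = 6905
Band 4: 2736 × 0.953 = 2607
Band 5: 3860 × 0.964 + 7484 × 0.435 = 3721 + 3256 = 6977
Giving 1223 / 1759 / 6905 / 2607 / 6977.
After projecting period 3:
Births: 6905 × 0.447 = 3087
Band 2: 1223 × 0.972 = 1189
Band 3: 1759 × 0.96 = 1689
Band 4: 6905 × 0.953 = 6580
Band 5: 2607 × 0.964 + 6977 × 0.435 = 2513 + 3035 = 5548
Giving 3087 / 1189 / 1689 / 6580 / 5548.
After projecting period 4:
Births: 1689 × 0.447 = 755
Band 2: 3087 × 0.972 = 3001
Band 3: 1189 × 0.96 = 1141
Band 4: 1689 × 0.953 = 1610
Band 5: 6580 × 0.964 + 5548 × 0.435 = 6343 + 2413 = 8756
Giving 755 / 3001 / 1141 / 1610 / 8756.
Scenario B total after 4 periods: 15263
Difference B − A = 15263 − 16086 = -823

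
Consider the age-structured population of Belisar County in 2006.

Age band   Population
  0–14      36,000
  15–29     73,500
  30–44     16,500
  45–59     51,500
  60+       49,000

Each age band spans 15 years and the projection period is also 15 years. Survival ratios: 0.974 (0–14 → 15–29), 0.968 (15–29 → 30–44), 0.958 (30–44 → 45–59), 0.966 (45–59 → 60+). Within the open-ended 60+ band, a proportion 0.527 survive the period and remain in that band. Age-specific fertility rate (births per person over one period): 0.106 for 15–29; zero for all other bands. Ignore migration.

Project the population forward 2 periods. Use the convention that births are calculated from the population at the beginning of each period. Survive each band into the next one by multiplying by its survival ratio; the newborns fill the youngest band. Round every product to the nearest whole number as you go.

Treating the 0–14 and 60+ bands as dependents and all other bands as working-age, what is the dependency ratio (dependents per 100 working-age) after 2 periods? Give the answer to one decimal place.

53.6

Period 1:
Births: 73500 × 0.106 = 7791
15–29: 36000 × 0.974 = 35064
30–44: 73500 × 0.968 = 71148
45–59: 16500 × 0.958 = 15807
60+: 51500 × 0.966 + 49000 × 0.527 = 49749 + 25823 = 75572
Population now: 0–14=7791, 15–29=35064, 30–44=71148, 45–59=15807, 60+=75572
Period 2:
Births: 35064 × 0.106 = 3717
15–29: 7791 × 0.974 = 7588
30–44: 35064 × 0.968 = 33942
45–59: 71148 × 0.958 = 68160
60+: 15807 × 0.966 + 75572 × 0.527 = 15270 + 39826 = 55096
Population now: 0–14=3717, 15–29=7588, 30–44=33942, 45–59=68160, 60+=55096
Dependents (band 0–14 + band 60+) = 3717 + 55096 = 58813; working-age = 109690; ratio = 58813/109690 × 100 = 53.6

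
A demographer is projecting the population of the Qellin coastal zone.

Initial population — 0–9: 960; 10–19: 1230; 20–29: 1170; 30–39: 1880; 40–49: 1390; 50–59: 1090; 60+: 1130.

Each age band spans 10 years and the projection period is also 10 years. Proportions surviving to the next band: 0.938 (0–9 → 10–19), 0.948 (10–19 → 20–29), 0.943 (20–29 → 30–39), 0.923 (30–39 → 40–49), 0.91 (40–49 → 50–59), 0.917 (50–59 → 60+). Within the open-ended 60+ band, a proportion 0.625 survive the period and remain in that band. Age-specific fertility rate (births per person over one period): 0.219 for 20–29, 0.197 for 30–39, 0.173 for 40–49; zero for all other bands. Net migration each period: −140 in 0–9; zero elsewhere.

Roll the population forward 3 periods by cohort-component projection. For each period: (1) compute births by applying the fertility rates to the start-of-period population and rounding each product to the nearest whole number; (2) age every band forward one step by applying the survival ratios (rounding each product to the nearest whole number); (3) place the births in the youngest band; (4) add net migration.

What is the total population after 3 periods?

7263

Period 1.
Births: 1170 × 0.219 = 256  |  1880 × 0.197 = 370  |  1390 × 0.173 = 240 — total 866
10–19: 960 × 0.938 = 900
20–29: 1230 × 0.948 = 1166
30–39: 1170 × 0.943 = 1103
40–49: 1880 × 0.923 = 1735
50–59: 1390 × 0.91 = 1265
60+: 1090 × 0.917 + 1130 × 0.625 = 1000 + 706 = 1706
Net migration: 0–9 − 140 → 726
Giving 726 / 900 / 1166 / 1103 / 1735 / 1265 / 1706.
Period 2.
Births: 1166 × 0.219 = 255  |  1103 × 0.197 = 217  |  1735 × 0.173 = 300 — total 772
10–19: 726 × 0.938 = 681
20–29: 900 × 0.948 = 853
30–39: 1166 × 0.943 = 1100
40–49: 1103 × 0.923 = 1018
50–59: 1735 × 0.91 = 1579
60+: 1265 × 0.917 + 1706 × 0.625 = 1160 + 1066 = 2226
Net migration: 0–9 − 140 → 632
Giving 632 / 681 / 853 / 1100 / 1018 / 1579 / 2226.
Period 3.
Births: 853 × 0.219 = 187  |  1100 × 0.197 = 217  |  1018 × 0.173 = 176 — total 580
10–19: 632 × 0.938 = 593
20–29: 681 × 0.948 = 646
30–39: 853 × 0.943 = 804
40–49: 1100 × 0.923 = 1015
50–59: 1018 × 0.91 = 926
60+: 1579 × 0.917 + 2226 × 0.625 = 1448 + 1391 = 2839
Net migration: 0–9 − 140 → 440
Giving 440 / 593 / 646 / 804 / 1015 / 926 / 2839.
Total after period 3: 440 + 593 + 646 + 804 + 1015 + 926 + 2839 = 7263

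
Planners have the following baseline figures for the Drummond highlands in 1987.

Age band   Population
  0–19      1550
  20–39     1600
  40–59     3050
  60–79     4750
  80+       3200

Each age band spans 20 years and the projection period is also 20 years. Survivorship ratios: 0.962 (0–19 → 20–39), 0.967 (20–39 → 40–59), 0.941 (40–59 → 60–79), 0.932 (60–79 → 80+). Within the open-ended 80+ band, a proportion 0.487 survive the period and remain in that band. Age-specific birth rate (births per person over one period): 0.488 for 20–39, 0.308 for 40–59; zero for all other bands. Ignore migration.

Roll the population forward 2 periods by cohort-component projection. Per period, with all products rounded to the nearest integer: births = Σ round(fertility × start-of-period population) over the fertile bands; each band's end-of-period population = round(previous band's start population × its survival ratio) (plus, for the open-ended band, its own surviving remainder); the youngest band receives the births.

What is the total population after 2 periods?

11347

[period 1]
Births: 1600 × 0.488 = 781 ; 3050 × 0.308 = 939 ⇒ total 1720
20–39: 1550 × 0.962 = 1491
40–59: 1600 × 0.967 = 1547
60–79: 3050 × 0.941 = 2870
80+: 4750 × 0.932 + 3200 × 0.487 = 4427 + 1558 = 5985
Giving 1720 / 1491 / 1547 / 2870 / 5985.
[period 2]
Births: 1491 × 0.488 = 728 ; 1547 × 0.308 = 476 ⇒ total 1204
20–39: 1720 × 0.962 = 1655
40–59: 1491 × 0.967 = 1442
60–79: 1547 × 0.941 = 1456
80+: 2870 × 0.932 + 5985 × 0.487 = 2675 + 2915 = 5590
Giving 1204 / 1655 / 1442 / 1456 / 5590.
Total after period 2: 1204 + 1655 + 1442 + 1456 + 5590 = 11347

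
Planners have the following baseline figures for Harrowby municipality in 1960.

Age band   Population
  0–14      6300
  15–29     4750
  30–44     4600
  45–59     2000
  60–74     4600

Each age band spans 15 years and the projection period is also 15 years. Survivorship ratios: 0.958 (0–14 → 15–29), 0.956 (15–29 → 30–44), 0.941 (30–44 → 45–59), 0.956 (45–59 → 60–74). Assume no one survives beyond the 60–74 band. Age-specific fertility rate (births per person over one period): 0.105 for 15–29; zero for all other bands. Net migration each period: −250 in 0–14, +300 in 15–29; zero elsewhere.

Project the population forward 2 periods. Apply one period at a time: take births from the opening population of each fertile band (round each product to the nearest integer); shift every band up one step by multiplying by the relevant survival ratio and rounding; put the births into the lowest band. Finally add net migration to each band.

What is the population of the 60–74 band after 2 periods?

4139

Period 1:
Births: 4750 × 0.105 = 499
15–29: 6300 × 0.958 = 6035
30–44: 4750 × 0.956 = 4541
45–59: 4600 × 0.941 = 4329
60–74: 2000 × 0.956 = 1912
Net migration: 0–14 − 250 → 249; 15–29 + 300 → 6335
→ [249, 6335, 4541, 4329, 1912]
Period 2:
Births: 6335 × 0.105 = 665
15–29: 249 × 0.958 = 239
30–44: 6335 × 0.956 = 6056
45–59: 4541 × 0.941 = 4273
60–74: 4329 × 0.956 = 4139
Net migration: 0–14 − 250 → 415; 15–29 + 300 → 539
→ [415, 539, 6056, 4273, 4139]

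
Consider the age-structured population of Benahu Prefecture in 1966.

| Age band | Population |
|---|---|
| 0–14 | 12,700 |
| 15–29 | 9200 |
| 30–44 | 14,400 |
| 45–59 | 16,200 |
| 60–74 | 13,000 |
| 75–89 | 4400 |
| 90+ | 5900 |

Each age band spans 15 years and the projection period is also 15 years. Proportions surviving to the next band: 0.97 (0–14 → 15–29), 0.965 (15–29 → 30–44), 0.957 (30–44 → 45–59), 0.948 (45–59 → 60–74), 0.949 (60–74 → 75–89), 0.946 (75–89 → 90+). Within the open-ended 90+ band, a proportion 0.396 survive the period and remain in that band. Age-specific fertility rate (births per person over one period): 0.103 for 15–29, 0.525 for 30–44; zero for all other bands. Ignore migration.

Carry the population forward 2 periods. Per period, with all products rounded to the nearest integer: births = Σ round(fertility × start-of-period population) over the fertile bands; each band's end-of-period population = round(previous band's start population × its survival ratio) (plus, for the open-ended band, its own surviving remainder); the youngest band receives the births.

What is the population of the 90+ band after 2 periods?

Call the groups 1 to 7, youngest first.
[period 1]
Births: 9200 × 0.103 = 948  |  14400 × 0.525 = 7560 → 8508
Group 2: 12700 × 0.97 = 12319
Group 3: 9200 × 0.965 = 8878
Group 4: 14400 × 0.957 = 13781
Group 5: 16200 × 0.948 = 15358
Group 6: 13000 × 0.949 = 12337
Group 7: 4400 × 0.946 + 5900 × 0.396 = 4162 + 2336 = 6498
Giving 8508 / 12319 / 8878 / 13781 / 15358 / 12337 / 6498.
[period 2]
Births: 12319 × 0.103 = 1269  |  8878 × 0.525 = 4661 → 5930
Group 2: 8508 × 0.97 = 8253
Group 3: 12319 × 0.965 = 11888
Group 4: 8878 × 0.957 = 8496
Group 5: 13781 × 0.948 = 13064
Group 6: 15358 × 0.949 = 14575
Group 7: 12337 × 0.946 + 6498 × 0.396 = 11671 + 2573 = 14244
Giving 5930 / 8253 / 11888 / 8496 / 13064 / 14575 / 14244.

14244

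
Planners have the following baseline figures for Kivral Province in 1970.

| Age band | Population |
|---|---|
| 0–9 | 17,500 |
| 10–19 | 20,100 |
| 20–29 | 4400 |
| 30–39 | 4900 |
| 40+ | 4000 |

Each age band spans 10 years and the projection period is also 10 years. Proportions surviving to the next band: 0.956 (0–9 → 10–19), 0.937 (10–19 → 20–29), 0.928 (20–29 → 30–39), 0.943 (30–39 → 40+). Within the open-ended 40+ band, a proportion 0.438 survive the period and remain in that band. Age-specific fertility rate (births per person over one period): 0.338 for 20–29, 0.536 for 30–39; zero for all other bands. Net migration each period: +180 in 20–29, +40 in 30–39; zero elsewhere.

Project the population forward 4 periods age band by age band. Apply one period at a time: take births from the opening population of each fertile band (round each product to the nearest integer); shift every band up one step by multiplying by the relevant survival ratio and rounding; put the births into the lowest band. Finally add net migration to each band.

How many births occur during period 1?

— Period 1 —
Births: 4400 × 0.338 = 1487, 4900 × 0.536 = 2626 — total 4113
10–19: 17500 × 0.956 = 16730
20–29: 20100 × 0.937 = 18834
30–39: 4400 × 0.928 = 4083
40+: 4900 × 0.943 + 4000 × 0.438 = 4621 + 1752 = 6373
Net migration: 20–29 + 180 → 19014; 30–39 + 40 → 4123
Giving 4113 / 16730 / 19014 / 4123 / 6373.

4113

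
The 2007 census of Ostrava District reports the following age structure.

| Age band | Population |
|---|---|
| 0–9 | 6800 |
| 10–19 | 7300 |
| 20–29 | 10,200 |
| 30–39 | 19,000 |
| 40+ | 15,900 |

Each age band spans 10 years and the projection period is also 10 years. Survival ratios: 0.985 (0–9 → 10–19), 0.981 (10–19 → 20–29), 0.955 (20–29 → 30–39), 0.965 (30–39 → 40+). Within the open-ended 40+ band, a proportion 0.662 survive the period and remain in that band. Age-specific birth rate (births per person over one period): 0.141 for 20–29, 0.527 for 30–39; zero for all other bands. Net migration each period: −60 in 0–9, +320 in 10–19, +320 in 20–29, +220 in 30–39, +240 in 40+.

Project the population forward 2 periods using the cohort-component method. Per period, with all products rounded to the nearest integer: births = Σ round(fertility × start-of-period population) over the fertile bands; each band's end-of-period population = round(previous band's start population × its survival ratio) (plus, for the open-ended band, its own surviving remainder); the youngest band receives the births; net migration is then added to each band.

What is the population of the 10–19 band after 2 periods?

11540

[period 1]
Births: 10200 × 0.141 = 1438, 19000 × 0.527 = 10013 — total 11451
10–19: 6800 × 0.985 = 6698
20–29: 7300 × 0.981 = 7161
30–39: 10200 × 0.955 = 9741
40+: 19000 × 0.965 + 15900 × 0.662 = 18335 + 10526 = 28861
Net migration: 0–9 − 60 → 11391; 10–19 + 320 → 7018; 20–29 + 320 → 7481; 30–39 + 220 → 9961; 40+ + 240 → 29101
→ [11391, 7018, 7481, 9961, 29101]
[period 2]
Births: 7481 × 0.141 = 1055, 9961 × 0.527 = 5249 — total 6304
10–19: 11391 × 0.985 = 11220
20–29: 7018 × 0.981 = 6885
30–39: 7481 × 0.955 = 7144
40+: 9961 × 0.965 + 29101 × 0.662 = 9612 + 19265 = 28877
Net migration: 0–9 − 60 → 6244; 10–19 + 320 → 11540; 20–29 + 320 → 7205; 30–39 + 220 → 7364; 40+ + 240 → 29117
→ [6244, 11540, 7205, 7364, 29117]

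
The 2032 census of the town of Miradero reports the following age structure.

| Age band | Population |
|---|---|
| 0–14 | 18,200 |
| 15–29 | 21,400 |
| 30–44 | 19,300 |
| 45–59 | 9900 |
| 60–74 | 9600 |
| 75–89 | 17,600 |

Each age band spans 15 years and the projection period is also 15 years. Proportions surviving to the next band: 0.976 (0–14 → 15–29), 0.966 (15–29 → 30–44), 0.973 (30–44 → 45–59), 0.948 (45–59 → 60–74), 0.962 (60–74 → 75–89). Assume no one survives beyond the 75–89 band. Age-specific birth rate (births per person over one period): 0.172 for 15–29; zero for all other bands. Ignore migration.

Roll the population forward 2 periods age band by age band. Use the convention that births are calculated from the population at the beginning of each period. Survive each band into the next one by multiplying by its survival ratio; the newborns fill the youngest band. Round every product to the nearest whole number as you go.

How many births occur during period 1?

[period 1]
Births: 21400 × 0.172 = 3681
15–29: 18200 × 0.976 = 17763
30–44: 21400 × 0.966 = 20672
45–59: 19300 × 0.973 = 18779
60–74: 9900 × 0.948 = 9385
75–89: 9600 × 0.962 = 9235
Giving 3681 / 17763 / 20672 / 18779 / 9385 / 9235.

3681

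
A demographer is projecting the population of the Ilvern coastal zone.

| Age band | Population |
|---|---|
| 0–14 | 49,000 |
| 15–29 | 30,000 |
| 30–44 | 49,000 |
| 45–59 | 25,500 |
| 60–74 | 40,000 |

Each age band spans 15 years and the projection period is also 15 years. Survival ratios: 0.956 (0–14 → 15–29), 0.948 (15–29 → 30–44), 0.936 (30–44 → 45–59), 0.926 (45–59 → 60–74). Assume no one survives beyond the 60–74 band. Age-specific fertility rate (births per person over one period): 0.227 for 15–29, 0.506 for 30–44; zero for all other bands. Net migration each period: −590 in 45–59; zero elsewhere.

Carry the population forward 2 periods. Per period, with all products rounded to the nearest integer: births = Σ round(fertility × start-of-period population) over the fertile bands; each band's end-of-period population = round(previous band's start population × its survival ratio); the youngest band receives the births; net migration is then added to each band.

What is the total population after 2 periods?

After projecting period 1:
Births: 30000 × 0.227 = 6810 ; 49000 × 0.506 = 24794 → total 31604
15–29: 49000 × 0.956 = 46844
30–44: 30000 × 0.948 = 28440
45–59: 49000 × 0.936 = 45864
60–74: 25500 × 0.926 = 23613
Net migration: 45–59 − 590 → 45274
End of period: [31604, 46844, 28440, 45274, 23613]
After projecting period 2:
Births: 46844 × 0.227 = 10634 ; 28440 × 0.506 = 14391 → total 25025
15–29: 31604 × 0.956 = 30213
30–44: 46844 × 0.948 = 44408
45–59: 28440 × 0.936 = 26620
60–74: 45274 × 0.926 = 41924
Net migration: 45–59 − 590 → 26030
End of period: [25025, 30213, 44408, 26030, 41924]
Total after period 2: 25025 + 30213 + 44408 + 26030 + 41924 = 167600

167600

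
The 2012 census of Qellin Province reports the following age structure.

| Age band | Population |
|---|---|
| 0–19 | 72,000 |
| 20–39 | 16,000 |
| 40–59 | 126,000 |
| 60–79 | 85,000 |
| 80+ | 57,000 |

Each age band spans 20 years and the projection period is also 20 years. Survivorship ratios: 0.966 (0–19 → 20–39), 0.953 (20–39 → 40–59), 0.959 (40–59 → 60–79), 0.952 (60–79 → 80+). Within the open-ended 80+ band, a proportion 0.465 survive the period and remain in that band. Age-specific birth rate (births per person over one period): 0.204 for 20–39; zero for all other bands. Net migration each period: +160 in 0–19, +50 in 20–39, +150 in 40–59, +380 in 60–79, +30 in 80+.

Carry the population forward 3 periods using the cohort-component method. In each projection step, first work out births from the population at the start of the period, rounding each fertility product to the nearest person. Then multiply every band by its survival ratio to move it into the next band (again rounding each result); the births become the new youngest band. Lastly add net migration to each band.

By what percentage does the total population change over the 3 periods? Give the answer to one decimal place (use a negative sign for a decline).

Numbering the groups 1..5 from youngest to oldest:
[period 1]
Births: 16000 × 0.204 = 3264
Group 2: 72000 × 0.966 = 69552
Group 3: 16000 × 0.953 = 15248
Group 4: 126000 × 0.959 = 120834
Group 5: 85000 × 0.952 + 57000 × 0.465 = 80920 + 26505 = 107425
Net migration: Group 1 + 160 → 3424; Group 2 + 50 → 69602; Group 3 + 150 → 15398; Group 4 + 380 → 121214; Group 5 + 30 → 107455
Giving 3424 / 69602 / 15398 / 121214 / 107455.
[period 2]
Births: 69602 × 0.204 = 14199
Group 2: 3424 × 0.966 = 3308
Group 3: 69602 × 0.953 = 66331
Group 4: 15398 × 0.959 = 14767
Group 5: 121214 × 0.952 + 107455 × 0.465 = 115396 + 49967 = 165363
Net migration: Group 1 + 160 → 14359; Group 2 + 50 → 3358; Group 3 + 150 → 66481; Group 4 + 380 → 15147; Group 5 + 30 → 165393
Giving 14359 / 3358 / 66481 / 15147 / 165393.
[period 3]
Births: 3358 × 0.204 = 685
Group 2: 14359 × 0.966 = 13871
Group 3: 3358 × 0.953 = 3200
Group 4: 66481 × 0.959 = 63755
Group 5: 15147 × 0.952 + 165393 × 0.465 = 14420 + 76908 = 91328
Net migration: Group 1 + 160 → 845; Group 2 + 50 → 13921; Group 3 + 150 → 3350; Group 4 + 380 → 64135; Group 5 + 30 → 91358
Giving 845 / 13921 / 3350 / 64135 / 91358.
Total: 356000 → 173609; change = -182391; percentage change = -51.2%

-51.2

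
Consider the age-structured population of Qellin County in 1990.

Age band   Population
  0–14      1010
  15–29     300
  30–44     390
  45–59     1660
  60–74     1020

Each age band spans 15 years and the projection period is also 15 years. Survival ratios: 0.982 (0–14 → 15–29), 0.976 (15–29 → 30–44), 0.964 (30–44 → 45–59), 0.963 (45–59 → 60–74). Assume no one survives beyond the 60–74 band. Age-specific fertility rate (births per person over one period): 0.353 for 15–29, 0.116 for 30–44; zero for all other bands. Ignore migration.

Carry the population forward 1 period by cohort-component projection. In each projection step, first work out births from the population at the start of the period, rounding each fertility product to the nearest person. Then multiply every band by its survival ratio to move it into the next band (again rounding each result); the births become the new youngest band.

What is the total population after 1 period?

3411

[period 1]
Births: 300 × 0.353 = 106, 390 × 0.116 = 45 → total 151
15–29: 1010 × 0.982 = 992
30–44: 300 × 0.976 = 293
45–59: 390 × 0.964 = 376
60–74: 1660 × 0.963 = 1599
→ [151, 992, 293, 376, 1599]
Total after period 1: 151 + 992 + 293 + 376 + 1599 = 3411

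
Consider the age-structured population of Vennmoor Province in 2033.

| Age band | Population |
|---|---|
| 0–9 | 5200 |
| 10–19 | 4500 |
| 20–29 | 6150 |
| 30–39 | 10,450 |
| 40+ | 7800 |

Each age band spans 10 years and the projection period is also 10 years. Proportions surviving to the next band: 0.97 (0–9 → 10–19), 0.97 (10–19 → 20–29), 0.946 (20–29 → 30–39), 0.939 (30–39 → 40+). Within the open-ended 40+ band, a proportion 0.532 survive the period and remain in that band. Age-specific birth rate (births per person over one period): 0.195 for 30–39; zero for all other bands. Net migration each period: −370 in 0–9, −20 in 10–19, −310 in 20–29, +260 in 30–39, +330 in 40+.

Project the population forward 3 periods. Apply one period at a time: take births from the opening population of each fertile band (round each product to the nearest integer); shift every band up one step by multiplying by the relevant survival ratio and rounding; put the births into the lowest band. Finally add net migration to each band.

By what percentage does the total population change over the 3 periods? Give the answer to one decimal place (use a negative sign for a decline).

-45.9

Numbering the bands 1..5 from youngest to oldest:
— Period 1 —
Births: 10450 × 0.195 = 2038
Band 2: 5200 × 0.97 = 5044
Band 3: 4500 × 0.97 = 4365
Band 4: 6150 × 0.946 = 5818
Band 5: 10450 × 0.939 + 7800 × 0.532 = 9813 + 4150 = 13963
Net migration: Band 1 − 370 → 1668; Band 2 − 20 → 5024; Band 3 − 310 → 4055; Band 4 + 260 → 6078; Band 5 + 330 → 14293
→ [1668, 5024, 4055, 6078, 14293]
— Period 2 —
Births: 6078 × 0.195 = 1185
Band 2: 1668 × 0.97 = 1618
Band 3: 5024 × 0.97 = 4873
Band 4: 4055 × 0.946 = 3836
Band 5: 6078 × 0.939 + 14293 × 0.532 = 5707 + 7604 = 13311
Net migration: Band 1 − 370 → 815; Band 2 − 20 → 1598; Band 3 − 310 → 4563; Band 4 + 260 → 4096; Band 5 + 330 → 13641
→ [815, 1598, 4563, 4096, 13641]
— Period 3 —
Births: 4096 × 0.195 = 799
Band 2: 815 × 0.97 = 791
Band 3: 1598 × 0.97 = 1550
Band 4: 4563 × 0.946 = 4317
Band 5: 4096 × 0.939 + 13641 × 0.532 = 3846 + 7257 = 11103
Net migration: Band 1 − 370 → 429; Band 2 − 20 → 771; Band 3 − 310 → 1240; Band 4 + 260 → 4577; Band 5 + 330 → 11433
→ [429, 771, 1240, 4577, 11433]
Total: 34100 → 18450; change = -15650; percentage change = -45.9%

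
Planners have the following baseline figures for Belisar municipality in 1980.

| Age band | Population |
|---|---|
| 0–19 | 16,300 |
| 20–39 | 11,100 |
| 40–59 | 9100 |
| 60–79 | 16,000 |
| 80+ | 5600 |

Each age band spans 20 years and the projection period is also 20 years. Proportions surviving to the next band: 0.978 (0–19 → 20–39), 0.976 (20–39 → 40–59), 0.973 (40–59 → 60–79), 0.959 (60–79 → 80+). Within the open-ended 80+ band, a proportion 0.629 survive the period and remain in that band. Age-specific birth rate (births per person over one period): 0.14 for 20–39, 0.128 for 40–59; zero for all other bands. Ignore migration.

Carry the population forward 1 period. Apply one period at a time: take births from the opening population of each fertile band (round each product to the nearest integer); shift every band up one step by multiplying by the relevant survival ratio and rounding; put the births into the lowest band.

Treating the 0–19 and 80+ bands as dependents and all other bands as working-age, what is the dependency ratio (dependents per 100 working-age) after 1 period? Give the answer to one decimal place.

After projecting period 1:
Births: 11100 × 0.14 = 1554, 9100 × 0.128 = 1165 → total 2719
20–39: 16300 × 0.978 = 15941
40–59: 11100 × 0.976 = 10834
60–79: 9100 × 0.973 = 8854
80+: 16000 × 0.959 + 5600 × 0.629 = 15344 + 3522 = 18866
End of period: [2719, 15941, 10834, 8854, 18866]
Dependents (band 0–19 + band 80+) = 2719 + 18866 = 21585; working-age = 35629; ratio = 21585/35629 × 100 = 60.6

60.6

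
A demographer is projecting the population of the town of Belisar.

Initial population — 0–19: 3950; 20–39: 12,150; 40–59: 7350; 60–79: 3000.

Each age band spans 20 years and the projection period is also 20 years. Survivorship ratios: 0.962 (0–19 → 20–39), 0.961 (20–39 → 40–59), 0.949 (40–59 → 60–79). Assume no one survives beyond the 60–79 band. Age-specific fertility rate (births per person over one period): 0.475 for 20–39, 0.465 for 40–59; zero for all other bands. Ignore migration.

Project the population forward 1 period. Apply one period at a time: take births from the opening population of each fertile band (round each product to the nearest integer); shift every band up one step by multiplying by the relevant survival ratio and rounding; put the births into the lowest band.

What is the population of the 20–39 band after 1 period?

— Period 1 —
Births: 12150 * 0.475 = 5771, 7350 * 0.465 = 3418 → 9189
20–39: 3950 * 0.962 = 3800
40–59: 12150 * 0.961 = 11676
60–79: 7350 * 0.949 = 6975
→ [9189, 3800, 11676, 6975]

3800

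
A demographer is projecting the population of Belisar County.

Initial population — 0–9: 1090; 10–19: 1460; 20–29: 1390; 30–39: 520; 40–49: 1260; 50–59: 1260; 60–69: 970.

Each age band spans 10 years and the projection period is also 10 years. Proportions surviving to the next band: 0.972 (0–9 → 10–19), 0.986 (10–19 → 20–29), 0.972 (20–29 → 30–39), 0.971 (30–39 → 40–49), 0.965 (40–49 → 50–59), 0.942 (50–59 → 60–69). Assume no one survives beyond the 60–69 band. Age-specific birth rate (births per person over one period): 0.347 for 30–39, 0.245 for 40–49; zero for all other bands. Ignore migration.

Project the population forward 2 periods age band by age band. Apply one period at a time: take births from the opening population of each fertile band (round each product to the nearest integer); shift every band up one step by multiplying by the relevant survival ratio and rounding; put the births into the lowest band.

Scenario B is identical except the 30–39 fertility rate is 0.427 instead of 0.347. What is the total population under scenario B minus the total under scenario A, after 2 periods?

149

Numbering the groups 1..7 from youngest to oldest:
Period 1.
Births: 520 × 0.347 = 180 ; 1260 × 0.245 = 309 → total 489
Group 2: 1090 × 0.972 = 1059
Group 3: 1460 × 0.986 = 1440
Group 4: 1390 × 0.972 = 1351
Group 5: 520 × 0.971 = 505
Group 6: 1260 × 0.965 = 1216
Group 7: 1260 × 0.942 = 1187
Giving 489 / 1059 / 1440 / 1351 / 505 / 1216 / 1187.
Period 2.
Births: 1351 × 0.347 = 469 ; 505 × 0.245 = 124 → total 593
Group 2: 489 × 0.972 = 475
Group 3: 1059 × 0.986 = 1044
Group 4: 1440 × 0.972 = 1400
Group 5: 1351 × 0.971 = 1312
Group 6: 505 × 0.965 = 487
Group 7: 1216 × 0.942 = 1145
Giving 593 / 475 / 1044 / 1400 / 1312 / 487 / 1145.
Scenario A total after 2 periods: 6456
Scenario B projection —
Period 1.
Births: 520 × 0.427 = 222 ; 1260 × 0.245 = 309 → total 531
Group 2: 1090 × 0.972 = 1059
Group 3: 1460 × 0.986 = 1440
Group 4: 1390 × 0.972 = 1351
Group 5: 520 × 0.971 = 505
Group 6: 1260 × 0.965 = 1216
Group 7: 1260 × 0.942 = 1187
Giving 531 / 1059 / 1440 / 1351 / 505 / 1216 / 1187.
Period 2.
Births: 1351 × 0.427 = 577 ; 505 × 0.245 = 124 → total 701
Group 2: 531 × 0.972 = 516
Group 3: 1059 × 0.986 = 1044
Group 4: 1440 × 0.972 = 1400
Group 5: 1351 × 0.971 = 1312
Group 6: 505 × 0.965 = 487
Group 7: 1216 × 0.942 = 1145
Giving 701 / 516 / 1044 / 1400 / 1312 / 487 / 1145.
Scenario B total after 2 periods: 6605
Difference B − A = 6605 − 6456 = 149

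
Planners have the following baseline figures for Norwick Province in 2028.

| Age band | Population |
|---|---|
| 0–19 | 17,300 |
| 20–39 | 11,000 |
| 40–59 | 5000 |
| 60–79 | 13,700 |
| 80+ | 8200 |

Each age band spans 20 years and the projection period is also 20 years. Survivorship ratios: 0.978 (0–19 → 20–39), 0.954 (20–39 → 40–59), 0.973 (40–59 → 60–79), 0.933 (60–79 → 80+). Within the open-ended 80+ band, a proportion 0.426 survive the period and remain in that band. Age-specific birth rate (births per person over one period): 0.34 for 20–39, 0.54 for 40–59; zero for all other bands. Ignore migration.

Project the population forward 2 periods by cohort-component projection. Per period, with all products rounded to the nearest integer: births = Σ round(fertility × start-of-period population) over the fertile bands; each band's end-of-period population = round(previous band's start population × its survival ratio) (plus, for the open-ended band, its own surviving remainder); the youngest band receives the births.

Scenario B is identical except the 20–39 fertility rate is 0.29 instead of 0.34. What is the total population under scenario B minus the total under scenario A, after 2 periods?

-1383

Numbering the bands 1..5 from youngest to oldest:
[period 1]
Births: 11000 × 0.34 = 3740  |  5000 × 0.54 = 2700 — total 6440
Band 2: 17300 × 0.978 = 16919
Band 3: 11000 × 0.954 = 10494
Band 4: 5000 × 0.973 = 4865
Band 5: 13700 × 0.933 + 8200 × 0.426 = 12782 + 3493 = 16275
End of period: [6440, 16919, 10494, 4865, 16275]
[period 2]
Births: 16919 × 0.34 = 5752  |  10494 × 0.54 = 5667 — total 11419
Band 2: 6440 × 0.978 = 6298
Band 3: 16919 × 0.954 = 16141
Band 4: 10494 × 0.973 = 10211
Band 5: 4865 × 0.933 + 16275 × 0.426 = 4539 + 6933 = 11472
End of period: [11419, 6298, 16141, 10211, 11472]
Scenario A total after 2 periods: 55541
Scenario B projection —
[period 1]
Births: 11000 × 0.29 = 3190  |  5000 × 0.54 = 2700 — total 5890
Band 2: 17300 × 0.978 = 16919
Band 3: 11000 × 0.954 = 10494
Band 4: 5000 × 0.973 = 4865
Band 5: 13700 × 0.933 + 8200 × 0.426 = 12782 + 3493 = 16275
End of period: [5890, 16919, 10494, 4865, 16275]
[period 2]
Births: 16919 × 0.29 = 4907  |  10494 × 0.54 = 5667 — total 10574
Band 2: 5890 × 0.978 = 5760
Band 3: 16919 × 0.954 = 16141
Band 4: 10494 × 0.973 = 10211
Band 5: 4865 × 0.933 + 16275 × 0.426 = 4539 + 6933 = 11472
End of period: [10574, 5760, 16141, 10211, 11472]
Scenario B total after 2 periods: 54158
Difference B − A = 54158 − 55541 = -1383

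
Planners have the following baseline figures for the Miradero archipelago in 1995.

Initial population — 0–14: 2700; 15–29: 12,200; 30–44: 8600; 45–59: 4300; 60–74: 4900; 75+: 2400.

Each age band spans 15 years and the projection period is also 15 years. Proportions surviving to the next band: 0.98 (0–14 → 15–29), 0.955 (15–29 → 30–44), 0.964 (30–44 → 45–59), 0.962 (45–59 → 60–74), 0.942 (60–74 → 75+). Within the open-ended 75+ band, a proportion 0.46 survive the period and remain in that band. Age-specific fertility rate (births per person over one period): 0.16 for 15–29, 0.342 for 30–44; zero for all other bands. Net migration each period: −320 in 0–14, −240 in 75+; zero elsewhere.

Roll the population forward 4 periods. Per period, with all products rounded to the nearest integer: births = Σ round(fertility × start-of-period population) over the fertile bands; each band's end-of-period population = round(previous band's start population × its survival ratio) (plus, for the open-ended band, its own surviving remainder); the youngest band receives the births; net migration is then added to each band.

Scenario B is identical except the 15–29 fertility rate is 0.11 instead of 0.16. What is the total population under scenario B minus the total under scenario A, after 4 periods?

After projecting period 1:
Births: 12200 × 0.16 = 1952 ; 8600 × 0.342 = 2941 → 4893
15–29: 2700 × 0.98 = 2646
30–44: 12200 × 0.955 = 11651
45–59: 8600 × 0.964 = 8290
60–74: 4300 × 0.962 = 4137
75+: 4900 × 0.942 + 2400 × 0.46 = 4616 + 1104 = 5720
Net migration: 0–14 − 320 → 4573; 75+ − 240 → 5480
→ [4573, 2646, 11651, 8290, 4137, 5480]
After projecting period 2:
Births: 2646 × 0.16 = 423 ; 11651 × 0.342 = 3985 → 4408
15–29: 4573 × 0.98 = 4482
30–44: 2646 × 0.955 = 2527
45–59: 11651 × 0.964 = 11232
60–74: 8290 × 0.962 = 7975
75+: 4137 × 0.942 + 5480 × 0.46 = 3897 + 2521 = 6418
Net migration: 0–14 − 320 → 4088; 75+ − 240 → 6178
→ [4088, 4482, 2527, 11232, 7975, 6178]
After projecting period 3:
Births: 4482 × 0.16 = 717 ; 2527 × 0.342 = 864 → 1581
15–29: 4088 × 0.98 = 4006
30–44: 4482 × 0.955 = 4280
45–59: 2527 × 0.964 = 2436
60–74: 11232 × 0.962 = 10805
75+: 7975 × 0.942 + 6178 × 0.46 = 7512 + 2842 = 10354
Net migration: 0–14 − 320 → 1261; 75+ − 240 → 10114
→ [1261, 4006, 4280, 2436, 10805, 10114]
After projecting period 4:
Births: 4006 × 0.16 = 641 ; 4280 × 0.342 = 1464 → 2105
15–29: 1261 × 0.98 = 1236
30–44: 4006 × 0.955 = 3826
45–59: 4280 × 0.964 = 4126
60–74: 2436 × 0.962 = 2343
75+: 10805 × 0.942 + 10114 × 0.46 = 10178 + 4652 = 14830
Net migration: 0–14 − 320 → 1785; 75+ − 240 → 14590
→ [1785, 1236, 3826, 4126, 2343, 14590]
Scenario A total after 4 periods: 27906
Scenario B projection —
After projecting period 1:
Births: 12200 × 0.11 = 1342 ; 8600 × 0.342 = 2941 → 4283
15–29: 2700 × 0.98 = 2646
30–44: 12200 × 0.955 = 11651
45–59: 8600 × 0.964 = 8290
60–74: 4300 × 0.962 = 4137
75+: 4900 × 0.942 + 2400 × 0.46 = 4616 + 1104 = 5720
Net migration: 0–14 − 320 → 3963; 75+ − 240 → 5480
→ [3963, 2646, 11651, 8290, 4137, 5480]
After projecting period 2:
Births: 2646 × 0.11 = 291 ; 11651 × 0.342 = 3985 → 4276
15–29: 3963 × 0.98 = 3884
30–44: 2646 × 0.955 = 2527
45–59: 11651 × 0.964 = 11232
60–74: 8290 × 0.962 = 7975
75+: 4137 × 0.942 + 5480 × 0.46 = 3897 + 2521 = 6418
Net migration: 0–14 − 320 → 3956; 75+ − 240 → 6178
→ [3956, 3884, 2527, 11232, 7975, 6178]
After projecting period 3:
Births: 3884 × 0.11 = 427 ; 2527 × 0.342 = 864 → 1291
15–29: 3956 × 0.98 = 3877
30–44: 3884 × 0.955 = 3709
45–59: 2527 × 0.964 = 2436
60–74: 11232 × 0.962 = 10805
75+: 7975 × 0.942 + 6178 × 0.46 = 7512 + 2842 = 10354
Net migration: 0–14 − 320 → 971; 75+ − 240 → 10114
→ [971, 3877, 3709, 2436, 10805, 10114]
After projecting period 4:
Births: 3877 × 0.11 = 426 ; 3709 × 0.342 = 1268 → 1694
15–29: 971 × 0.98 = 952
30–44: 3877 × 0.955 = 3703
45–59: 3709 × 0.964 = 3575
60–74: 2436 × 0.962 = 2343
75+: 10805 × 0.942 + 10114 × 0.46 = 10178 + 4652 = 14830
Net migration: 0–14 − 320 → 1374; 75+ − 240 → 14590
→ [1374, 952, 3703, 3575, 2343, 14590]
Scenario B total after 4 periods: 26537
Difference B − A = 26537 − 27906 = -1369

-1369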